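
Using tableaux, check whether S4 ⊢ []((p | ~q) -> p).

Tableau for the negation ~[]((p | ~q) -> p):
1. ~[]((p | ~q) -> p), u
2. ~((p | ~q) -> p), v
3. p | ~q, v
4. ~p, v
5. ~q, v
Accessibility: uRu, uRv, vRv
The negation has an open branch (countermodel exists).

Invalid (countermodel exists)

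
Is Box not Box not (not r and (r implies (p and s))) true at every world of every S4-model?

Tableau for the negation not Box not Box not (not r and (r implies (p and s))):
1. not Box not Box not (not r and (r implies (p and s))), 0
2. Box not (not r and (r implies (p and s))), 1   [neg-Box-rule on 1: fresh world 1, 0R1]
3. not (not r and (r implies (p and s))), 1   [Box-rule on 2 via 1R1]
4. not (r implies (p and s)), 1   [neg-and-rule on 3 (branches; this branch)]
5. r, 1   [neg-implies-rule on 4]
6. not (p and s), 1   [neg-implies-rule on 4]
7. not s, 1   [neg-and-rule on 6 (branches; this branch)]
Accessibility: 0R0, 0R1, 1R1
The negation has an open branch (countermodel exists).

Invalid (countermodel exists)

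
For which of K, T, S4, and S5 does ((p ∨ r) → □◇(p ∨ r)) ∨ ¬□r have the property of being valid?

K-tableau for the negation ¬(((p ∨ r) → □◇(p ∨ r)) ∨ ¬□r):
1. ¬(((p ∨ r) → □◇(p ∨ r)) ∨ ¬□r), 0
2. ¬((p ∨ r) → □◇(p ∨ r)), 0
3. □r, 0
4. p ∨ r, 0
5. ¬□◇(p ∨ r), 0
6. r, 0
7. ¬◇(p ∨ r), 1
8. r, 1
Accessibility: 0R1
Complete open branch: countermodel on a K-frame, so not valid in K.
T-tableau for the negation ¬(((p ∨ r) → □◇(p ∨ r)) ∨ ¬□r):
1. ¬(((p ∨ r) → □◇(p ∨ r)) ∨ ¬□r), 0
2. ¬((p ∨ r) → □◇(p ∨ r)), 0
3. □r, 0
4. p ∨ r, 0
5. ¬□◇(p ∨ r), 0
6. r, 0
7. ¬◇(p ∨ r), 1
8. r, 1
9. ¬(p ∨ r), 1
10. ¬p, 1
11. ¬r, 1
Accessibility: 0R0, 0R1, 1R1
Branch closes: r and ¬r both at 1.
Every branch closes (one shown): valid in T, hence also in S4, S5 (every theorem of T is a theorem of S4 and S5).

T, S4, S5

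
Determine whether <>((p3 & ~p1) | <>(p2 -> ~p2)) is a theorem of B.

Not valid

Tableau for the negation ~<>((p3 & ~p1) | <>(p2 -> ~p2)):
1. ~<>((p3 & ~p1) | <>(p2 -> ~p2)), 0
2. ~((p3 & ~p1) | <>(p2 -> ~p2)), 0   [~<>-rule on 1 via 0R0]
3. ~(p3 & ~p1), 0   [~|-rule on 2]
4. ~<>(p2 -> ~p2), 0   [~|-rule on 2]
5. ~(p2 -> ~p2), 0   [~<>-rule on 4 via 0R0]
6. p2, 0   [~->-rule on 5]
7. p1, 0   [~&-rule on 3 (branches; this branch)]
Accessibility: 0R0
The negation has an open branch (countermodel exists).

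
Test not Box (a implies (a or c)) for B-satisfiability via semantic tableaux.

Unsatisfiable

1. not Box (a implies (a or c)), w0
2. not (a implies (a or c)), w1   [neg-Box-rule on 1: fresh world w1, w0Rw1]
3. a, w1   [neg-implies-rule on 2]
4. not (a or c), w1   [neg-implies-rule on 2]
5. not a, w1   [neg-or-rule on 4]
6. not c, w1   [neg-or-rule on 4]
Accessibility: w0Rw0, w0Rw1, w1Rw0, w1Rw1
Branch closes: a and not a both at w1.
Every branch closes; the branch above is one of them.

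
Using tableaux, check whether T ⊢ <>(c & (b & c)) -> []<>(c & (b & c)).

Not valid

Tableau for the negation ~(<>(c & (b & c)) -> []<>(c & (b & c))):
1. ~(<>(c & (b & c)) -> []<>(c & (b & c))), w0
2. <>(c & (b & c)), w0
3. ~[]<>(c & (b & c)), w0
4. c & (b & c), w1
5. c, w1
6. b & c, w1
7. b, w1
8. ~<>(c & (b & c)), w2
9. ~(c & (b & c)), w2
10. ~(b & c), w2
11. ~c, w2
Accessibility: w0Rw0, w0Rw1, w0Rw2, w1Rw1, w2Rw2
The negation has an open branch (countermodel exists).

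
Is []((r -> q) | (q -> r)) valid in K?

Tableau for the negation ~[]((r -> q) | (q -> r)):
1. ~[]((r -> q) | (q -> r)), 0
2. ~((r -> q) | (q -> r)), 1
3. ~(r -> q), 1
4. ~(q -> r), 1
5. r, 1
6. ~q, 1
7. q, 1
8. ~r, 1
Accessibility: 0R1
Branch closes: q and ~q both at 1.
Every branch of the negation's tableau closes; the branch above is one of them.

Valid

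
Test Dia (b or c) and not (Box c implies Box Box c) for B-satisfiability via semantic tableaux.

Satisfiable (open branch found)

1. Dia (b or c) and not (Box c implies Box Box c), u
2. Dia (b or c), u
3. not (Box c implies Box Box c), u
4. Box c, u
5. not Box Box c, u
6. c, u
7. b or c, v
8. c, v
9. not Box c, w
10. c, w
11. not c, x
Accessibility: uRu, uRv, uRw, vRu, vRv, wRu, wRw, wRx, xRw, xRx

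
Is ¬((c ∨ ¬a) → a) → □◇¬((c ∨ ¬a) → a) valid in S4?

Not valid

Tableau for the negation ¬(¬((c ∨ ¬a) → a) → □◇¬((c ∨ ¬a) → a)):
1. ¬(¬((c ∨ ¬a) → a) → □◇¬((c ∨ ¬a) → a)), u
2. ¬((c ∨ ¬a) → a), u
3. ¬□◇¬((c ∨ ¬a) → a), u
4. c ∨ ¬a, u
5. ¬a, u
6. ¬◇¬((c ∨ ¬a) → a), v
7. (c ∨ ¬a) → a, v
8. a, v
Accessibility: uRu, uRv, vRv
The negation has an open branch (countermodel exists).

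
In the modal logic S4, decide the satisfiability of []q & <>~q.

Unsatisfiable

1. []q & <>~q, 0
2. []q, 0
3. <>~q, 0
4. q, 0
5. ~q, 1
6. q, 1
Accessibility: 0R0, 0R1, 1R1
Branch closes: q and ~q both at 1.
(One branch shown.) All branches close.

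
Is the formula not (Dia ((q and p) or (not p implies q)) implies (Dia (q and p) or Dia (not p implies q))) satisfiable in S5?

1. not (Dia ((q and p) or (not p implies q)) implies (Dia (q and p) or Dia (not p implies q))), w0
2. Dia ((q and p) or (not p implies q)), w0   [neg-implies-rule on 1]
3. not (Dia (q and p) or Dia (not p implies q)), w0   [neg-implies-rule on 1]
4. not Dia (q and p), w0   [neg-or-rule on 3]
5. not Dia (not p implies q), w0   [neg-or-rule on 3]
6. not (q and p), w0   [neg-Dia-rule on 4 via w0Rw0]
7. not (not p implies q), w0   [neg-Dia-rule on 5 via w0Rw0]
8. not p, w0   [neg-implies-rule on 7]
9. not q, w0   [neg-implies-rule on 7]
10. (q and p) or (not p implies q), w1   [Dia-rule on 2: fresh world w1, w0Rw1]
11. not (q and p), w1   [neg-Dia-rule on 4 via w0Rw1]
12. not (not p implies q), w1   [neg-Dia-rule on 5 via w0Rw1]
13. not p, w1   [neg-implies-rule on 12]
14. not q, w1   [neg-implies-rule on 12]
15. not p implies q, w1   [or-rule on 10 (branches; this branch)]
16. q, w1   [implies-rule on 15 (branches; this branch)]
Accessibility: w0Rw0, w0Rw1, w1Rw0, w1Rw1
Branch closes: q and not q both at w1.
Every branch closes; the branch above is one of them.

Unsatisfiable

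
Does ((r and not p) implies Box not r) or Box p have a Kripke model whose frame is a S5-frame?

Satisfiable

1. ((r and not p) implies Box not r) or Box p, w0
2. Box p, w0
3. p, w0
Accessibility: w0Rw0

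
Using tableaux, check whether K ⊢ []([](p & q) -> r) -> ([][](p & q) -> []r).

Tableau for the negation ~([]([](p & q) -> r) -> ([][](p & q) -> []r)):
1. ~([]([](p & q) -> r) -> ([][](p & q) -> []r)), u
2. []([](p & q) -> r), u   [~->-rule on 1]
3. ~([][](p & q) -> []r), u   [~->-rule on 1]
4. [][](p & q), u   [~->-rule on 3]
5. ~[]r, u   [~->-rule on 3]
6. ~r, v   [~[]-rule on 5: fresh world v, uRv]
7. [](p & q) -> r, v   [[]-rule on 2 via uRv]
8. [](p & q), v   [[]-rule on 4 via uRv]
9. ~[](p & q), v   [->-rule on 7 (branches; this branch)]
10. ~(p & q), w   [~[]-rule on 9: fresh world w, vRw]
11. p & q, w   [[]-rule on 8 via vRw]
12. p, w   [&-rule on 11]
13. q, w   [&-rule on 11]
14. ~q, w   [~&-rule on 10 (branches; this branch)]
Accessibility: uRv, vRw
Branch closes: q and ~q both at w.
All branches of the negation close; one closing branch shown above.

Valid in K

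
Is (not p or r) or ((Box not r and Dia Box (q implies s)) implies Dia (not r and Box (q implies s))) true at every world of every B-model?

Valid in B

Tableau for the negation not ((not p or r) or ((Box not r and Dia Box (q implies s)) implies Dia (not r and Box (q implies s)))):
1. not ((not p or r) or ((Box not r and Dia Box (q implies s)) implies Dia (not r and Box (q implies s)))), u
2. not (not p or r), u
3. not ((Box not r and Dia Box (q implies s)) implies Dia (not r and Box (q implies s))), u
4. p, u
5. not r, u
6. Box not r and Dia Box (q implies s), u
7. not Dia (not r and Box (q implies s)), u
8. Box not r, u
9. Dia Box (q implies s), u
10. not (not r and Box (q implies s)), u
11. not Box (q implies s), u
12. Box (q implies s), v
13. not (not r and Box (q implies s)), v
14. not r, v
15. q implies s, u
16. q implies s, v
17. not Box (q implies s), v
18. s, u
19. s, v
20. not (q implies s), w
21. q, w
22. not s, w
23. not (not r and Box (q implies s)), w
24. not r, w
25. not Box (q implies s), w
26. not (q implies s), x
27. q, x
28. not s, x
29. q implies s, x
30. s, x
Accessibility: uRu, uRv, uRw, vRu, vRv, vRx, wRu, wRw, xRv, xRx
Branch closes: s and not s both at x.
All branches of the negation close; one closing branch shown above.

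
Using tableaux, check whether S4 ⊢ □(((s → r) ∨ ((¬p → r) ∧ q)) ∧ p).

Tableau for the negation ¬□(((s → r) ∨ ((¬p → r) ∧ q)) ∧ p):
1. ¬□(((s → r) ∨ ((¬p → r) ∧ q)) ∧ p), 0
2. ¬(((s → r) ∨ ((¬p → r) ∧ q)) ∧ p), 1   [¬□-rule on 1: fresh world 1, 0R1]
3. ¬p, 1   [¬∧-rule on 2 (branches; this branch)]
Accessibility: 0R0, 0R1, 1R1
The negation has an open branch (countermodel exists).

Invalid (countermodel exists)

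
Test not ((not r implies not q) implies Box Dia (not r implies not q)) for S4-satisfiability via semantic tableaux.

Satisfiable

1. not ((not r implies not q) implies Box Dia (not r implies not q)), u
2. not r implies not q, u   [neg-implies-rule on 1]
3. not Box Dia (not r implies not q), u   [neg-implies-rule on 1]
4. not q, u   [implies-rule on 2 (branches; this branch)]
5. not Dia (not r implies not q), v   [neg-Box-rule on 3: fresh world v, uRv]
6. not (not r implies not q), v   [neg-Dia-rule on 5 via vRv]
7. not r, v   [neg-implies-rule on 6]
8. q, v   [neg-implies-rule on 6]
Accessibility: uRu, uRv, vRv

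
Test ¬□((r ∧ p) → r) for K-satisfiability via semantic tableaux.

1. ¬□((r ∧ p) → r), w0
2. ¬((r ∧ p) → r), w1
3. r ∧ p, w1
4. ¬r, w1
5. r, w1
6. p, w1
Accessibility: w0Rw1
Branch closes: r and ¬r both at w1.
Every branch closes; the branch above is one of them.

Unsatisfiable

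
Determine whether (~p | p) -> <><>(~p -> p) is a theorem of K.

Invalid (countermodel exists)

Tableau for the negation ~((~p | p) -> <><>(~p -> p)):
1. ~((~p | p) -> <><>(~p -> p)), w0
2. ~p | p, w0
3. ~<><>(~p -> p), w0
4. p, w0
The negation has an open branch (countermodel exists).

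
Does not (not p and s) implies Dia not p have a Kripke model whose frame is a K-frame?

Yes, satisfiable

1. not (not p and s) implies Dia not p, 0
2. Dia not p, 0
3. not p, 1
Accessibility: 0R1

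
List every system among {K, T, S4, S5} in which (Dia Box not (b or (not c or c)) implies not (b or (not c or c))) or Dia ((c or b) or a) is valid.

T-tableau for the negation not ((Dia Box not (b or (not c or c)) implies not (b or (not c or c))) or Dia ((c or b) or a)):
1. not ((Dia Box not (b or (not c or c)) implies not (b or (not c or c))) or Dia ((c or b) or a)), 0
2. not (Dia Box not (b or (not c or c)) implies not (b or (not c or c))), 0   [neg-or-rule on 1]
3. not Dia ((c or b) or a), 0   [neg-or-rule on 1]
4. Dia Box not (b or (not c or c)), 0   [neg-implies-rule on 2]
5. b or (not c or c), 0   [neg-implies-rule on 2]
6. not ((c or b) or a), 0   [neg-Dia-rule on 3 via 0R0]
7. not (c or b), 0   [neg-or-rule on 6]
8. not a, 0   [neg-or-rule on 6]
9. not c, 0   [neg-or-rule on 7]
10. not b, 0   [neg-or-rule on 7]
11. not c or c, 0   [or-rule on 5 (branches; this branch)]
12. Box not (b or (not c or c)), 1   [Dia-rule on 4: fresh world 1, 0R1]
13. not ((c or b) or a), 1   [neg-Dia-rule on 3 via 0R1]
14. not (c or b), 1   [neg-or-rule on 13]
15. not a, 1   [neg-or-rule on 13]
16. not c, 1   [neg-or-rule on 14]
17. not b, 1   [neg-or-rule on 14]
18. not (b or (not c or c)), 1   [Box-rule on 12 via 1R1]
19. not (not c or c), 1   [neg-or-rule on 18]
20. c, 1   [neg-or-rule on 19]
Accessibility: 0R0, 0R1, 1R1
Branch closes: c and not c both at 1.
Every branch closes (one shown): valid in T, hence also in S4, S5 (every theorem of T is a theorem of S4 and S5).
K-tableau for the negation not ((Dia Box not (b or (not c or c)) implies not (b or (not c or c))) or Dia ((c or b) or a)):
1. not ((Dia Box not (b or (not c or c)) implies not (b or (not c or c))) or Dia ((c or b) or a)), 0
2. not (Dia Box not (b or (not c or c)) implies not (b or (not c or c))), 0   [neg-or-rule on 1]
3. not Dia ((c or b) or a), 0   [neg-or-rule on 1]
4. Dia Box not (b or (not c or c)), 0   [neg-implies-rule on 2]
5. b or (not c or c), 0   [neg-implies-rule on 2]
6. not c or c, 0   [or-rule on 5 (branches; this branch)]
7. c, 0   [or-rule on 6 (branches; this branch)]
8. Box not (b or (not c or c)), 1   [Dia-rule on 4: fresh world 1, 0R1]
9. not ((c or b) or a), 1   [neg-Dia-rule on 3 via 0R1]
10. not (c or b), 1   [neg-or-rule on 9]
11. not a, 1   [neg-or-rule on 9]
12. not c, 1   [neg-or-rule on 10]
13. not b, 1   [neg-or-rule on 10]
Accessibility: 0R1
Complete open branch: countermodel on a K-frame, so not valid in K.

T, S4, S5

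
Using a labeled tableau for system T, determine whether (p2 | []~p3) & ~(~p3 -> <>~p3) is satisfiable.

Unsatisfiable (every branch closes)

1. (p2 | []~p3) & ~(~p3 -> <>~p3), 0
2. p2 | []~p3, 0
3. ~(~p3 -> <>~p3), 0
4. ~p3, 0
5. ~<>~p3, 0
6. p3, 0
Accessibility: 0R0
Branch closes: p3 and ~p3 both at 0.
Every branch closes; the branch above is one of them.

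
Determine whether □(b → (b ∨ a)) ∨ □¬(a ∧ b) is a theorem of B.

Yes, valid

Tableau for the negation ¬(□(b → (b ∨ a)) ∨ □¬(a ∧ b)):
1. ¬(□(b → (b ∨ a)) ∨ □¬(a ∧ b)), u
2. ¬□(b → (b ∨ a)), u
3. ¬□¬(a ∧ b), u
4. ¬(b → (b ∨ a)), v
5. b, v
6. ¬(b ∨ a), v
7. ¬b, v
8. ¬a, v
Accessibility: uRu, uRv, vRu, vRv
Branch closes: b and ¬b both at v.
Every branch of the negation's tableau closes; the branch above is one of them.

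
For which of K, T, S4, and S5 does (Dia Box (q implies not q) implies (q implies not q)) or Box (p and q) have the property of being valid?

S5

S4-tableau for the negation not ((Dia Box (q implies not q) implies (q implies not q)) or Box (p and q)):
1. not ((Dia Box (q implies not q) implies (q implies not q)) or Box (p and q)), 0
2. not (Dia Box (q implies not q) implies (q implies not q)), 0
3. not Box (p and q), 0
4. Dia Box (q implies not q), 0
5. not (q implies not q), 0
6. q, 0
7. not (p and q), 1
8. not q, 1
9. Box (q implies not q), 2
10. q implies not q, 2
11. not q, 2
Accessibility: 0R0, 0R1, 0R2, 1R1, 2R2
Complete open branch: countermodel on an S4-frame, so not valid in S4, nor in K, T (the same frame is also a K-frame and a T-frame).
S5-tableau for the negation not ((Dia Box (q implies not q) implies (q implies not q)) or Box (p and q)):
1. not ((Dia Box (q implies not q) implies (q implies not q)) or Box (p and q)), 0
2. not (Dia Box (q implies not q) implies (q implies not q)), 0
3. not Box (p and q), 0
4. Dia Box (q implies not q), 0
5. not (q implies not q), 0
6. q, 0
7. not (p and q), 1
8. not q, 1
9. Box (q implies not q), 2
10. q implies not q, 0
11. q implies not q, 1
12. q implies not q, 2
13. not q, 0
Accessibility: 0R0, 0R1, 0R2, 1R0, 1R1, 1R2, 2R0, 2R1, 2R2
Branch closes: q and not q both at 0.
Every branch closes (one shown): valid in S5.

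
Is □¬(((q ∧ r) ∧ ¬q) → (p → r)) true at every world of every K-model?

No, not valid

Tableau for the negation ¬□¬(((q ∧ r) ∧ ¬q) → (p → r)):
1. ¬□¬(((q ∧ r) ∧ ¬q) → (p → r)), 0
2. ((q ∧ r) ∧ ¬q) → (p → r), 1
3. p → r, 1
4. r, 1
Accessibility: 0R1
The negation has an open branch (countermodel exists).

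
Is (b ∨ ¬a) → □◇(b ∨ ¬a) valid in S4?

Not valid

Tableau for the negation ¬((b ∨ ¬a) → □◇(b ∨ ¬a)):
1. ¬((b ∨ ¬a) → □◇(b ∨ ¬a)), u
2. b ∨ ¬a, u   [¬→-rule on 1]
3. ¬□◇(b ∨ ¬a), u   [¬→-rule on 1]
4. ¬a, u   [∨-rule on 2 (branches; this branch)]
5. ¬◇(b ∨ ¬a), v   [¬□-rule on 3: fresh world v, uRv]
6. ¬(b ∨ ¬a), v   [¬◇-rule on 5 via vRv]
7. ¬b, v   [¬∨-rule on 6]
8. a, v   [¬∨-rule on 6]
Accessibility: uRu, uRv, vRv
The negation has an open branch (countermodel exists).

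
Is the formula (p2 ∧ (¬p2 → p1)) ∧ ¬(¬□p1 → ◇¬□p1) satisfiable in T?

1. (p2 ∧ (¬p2 → p1)) ∧ ¬(¬□p1 → ◇¬□p1), 0
2. p2 ∧ (¬p2 → p1), 0   [∧-rule on 1]
3. ¬(¬□p1 → ◇¬□p1), 0   [∧-rule on 1]
4. p2, 0   [∧-rule on 2]
5. ¬p2 → p1, 0   [∧-rule on 2]
6. ¬□p1, 0   [¬→-rule on 3]
7. ¬◇¬□p1, 0   [¬→-rule on 3]
8. □p1, 0   [¬◇-rule on 7 via 0R0]
9. p1, 0   [□-rule on 8 via 0R0]
10. ¬p1, 1   [¬□-rule on 6: fresh world 1, 0R1]
11. □p1, 1   [¬◇-rule on 7 via 0R1]
12. p1, 1   [□-rule on 8 via 0R1]
Accessibility: 0R0, 0R1, 1R1
Branch closes: p1 and ¬p1 both at 1.
All branches of the tableau close; one closing branch shown above.

Unsatisfiable (every branch closes)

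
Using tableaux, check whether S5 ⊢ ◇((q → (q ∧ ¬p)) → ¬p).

Tableau for the negation ¬◇((q → (q ∧ ¬p)) → ¬p):
1. ¬◇((q → (q ∧ ¬p)) → ¬p), u
2. ¬((q → (q ∧ ¬p)) → ¬p), u
3. q → (q ∧ ¬p), u
4. p, u
5. ¬q, u
Accessibility: uRu
The negation has an open branch (countermodel exists).

No, not valid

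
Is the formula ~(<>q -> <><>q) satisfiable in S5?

1. ~(<>q -> <><>q), w0
2. <>q, w0
3. ~<><>q, w0
4. ~<>q, w0
5. ~q, w0
6. q, w1
7. ~<>q, w1
8. ~q, w1
Accessibility: w0Rw0, w0Rw1, w1Rw0, w1Rw1
Branch closes: q and ~q both at w1.
(One branch shown.) All branches close.

Unsatisfiable (every branch closes)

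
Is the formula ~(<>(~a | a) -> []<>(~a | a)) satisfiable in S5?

1. ~(<>(~a | a) -> []<>(~a | a)), 0
2. <>(~a | a), 0
3. ~[]<>(~a | a), 0
4. ~a | a, 1
5. a, 1
6. ~<>(~a | a), 2
7. ~(~a | a), 0
8. a, 0
9. ~a, 0
Accessibility: 0R0, 0R1, 0R2, 1R0, 1R1, 1R2, 2R0, 2R1, 2R2
Branch closes: a and ~a both at 0.
Every branch closes; the branch above is one of them.

Unsatisfiable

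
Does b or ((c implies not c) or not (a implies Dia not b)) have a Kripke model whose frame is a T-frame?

Yes, satisfiable

1. b or ((c implies not c) or not (a implies Dia not b)), u
2. (c implies not c) or not (a implies Dia not b), u
3. not (a implies Dia not b), u
4. a, u
5. not Dia not b, u
6. b, u
Accessibility: uRu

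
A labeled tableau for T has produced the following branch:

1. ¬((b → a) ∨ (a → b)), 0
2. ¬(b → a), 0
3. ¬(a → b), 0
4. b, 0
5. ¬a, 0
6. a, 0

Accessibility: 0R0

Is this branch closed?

Both a and ¬a appear at 0.

Yes, closed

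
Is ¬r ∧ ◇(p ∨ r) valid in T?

No, not valid

Tableau for the negation ¬(¬r ∧ ◇(p ∨ r)):
1. ¬(¬r ∧ ◇(p ∨ r)), u
2. ¬◇(p ∨ r), u   [¬∧-rule on 1 (branches; this branch)]
3. ¬(p ∨ r), u   [¬◇-rule on 2 via uRu]
4. ¬p, u   [¬∨-rule on 3]
5. ¬r, u   [¬∨-rule on 3]
Accessibility: uRu
The negation has an open branch (countermodel exists).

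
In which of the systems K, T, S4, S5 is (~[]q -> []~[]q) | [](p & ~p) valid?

S5

S5-tableau for the negation ~((~[]q -> []~[]q) | [](p & ~p)):
1. ~((~[]q -> []~[]q) | [](p & ~p)), 0
2. ~(~[]q -> []~[]q), 0   [~|-rule on 1]
3. ~[](p & ~p), 0   [~|-rule on 1]
4. ~[]q, 0   [~->-rule on 2]
5. ~[]~[]q, 0   [~->-rule on 2]
6. ~(p & ~p), 1   [~[]-rule on 3: fresh world 1, 0R1]
7. p, 1   [~&-rule on 6 (branches; this branch)]
8. ~q, 2   [~[]-rule on 4: fresh world 2, 0R2]
9. []q, 3   [~[]-rule on 5: fresh world 3, 0R3]
10. q, 0   [[]-rule on 9 via 3R0]
11. q, 1   [[]-rule on 9 via 3R1]
12. q, 2   [[]-rule on 9 via 3R2]
Accessibility: 0R0, 0R1, 0R2, 0R3, 1R0, 1R1, 1R2, 1R3, 2R0, 2R1, 2R2, 2R3, 3R0, 3R1, 3R2, 3R3
Branch closes: q and ~q both at 2.
Every branch closes (one shown): valid in S5.
S4-tableau for the negation ~((~[]q -> []~[]q) | [](p & ~p)):
1. ~((~[]q -> []~[]q) | [](p & ~p)), 0
2. ~(~[]q -> []~[]q), 0   [~|-rule on 1]
3. ~[](p & ~p), 0   [~|-rule on 1]
4. ~[]q, 0   [~->-rule on 2]
5. ~[]~[]q, 0   [~->-rule on 2]
6. ~(p & ~p), 1   [~[]-rule on 3: fresh world 1, 0R1]
7. p, 1   [~&-rule on 6 (branches; this branch)]
8. ~q, 2   [~[]-rule on 4: fresh world 2, 0R2]
9. []q, 3   [~[]-rule on 5: fresh world 3, 0R3]
10. q, 3   [[]-rule on 9 via 3R3]
Accessibility: 0R0, 0R1, 0R2, 0R3, 1R1, 2R2, 3R3
Complete open branch: countermodel on an S4-frame, so not valid in S4, nor in K, T (the same frame is also a K-frame and a T-frame).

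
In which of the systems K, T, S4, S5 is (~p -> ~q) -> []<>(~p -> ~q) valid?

S5-tableau for the negation ~((~p -> ~q) -> []<>(~p -> ~q)):
1. ~((~p -> ~q) -> []<>(~p -> ~q)), w0
2. ~p -> ~q, w0   [~->-rule on 1]
3. ~[]<>(~p -> ~q), w0   [~->-rule on 1]
4. ~q, w0   [->-rule on 2 (branches; this branch)]
5. ~<>(~p -> ~q), w1   [~[]-rule on 3: fresh world w1, w0Rw1]
6. ~(~p -> ~q), w0   [~<>-rule on 5 via w1Rw0]
7. ~p, w0   [~->-rule on 6]
8. q, w0   [~->-rule on 6]
Accessibility: w0Rw0, w0Rw1, w1Rw0, w1Rw1
Branch closes: q and ~q both at w0.
Every branch closes (one shown): valid in S5.
S4-tableau for the negation ~((~p -> ~q) -> []<>(~p -> ~q)):
1. ~((~p -> ~q) -> []<>(~p -> ~q)), w0
2. ~p -> ~q, w0   [~->-rule on 1]
3. ~[]<>(~p -> ~q), w0   [~->-rule on 1]
4. ~q, w0   [->-rule on 2 (branches; this branch)]
5. ~<>(~p -> ~q), w1   [~[]-rule on 3: fresh world w1, w0Rw1]
6. ~(~p -> ~q), w1   [~<>-rule on 5 via w1Rw1]
7. ~p, w1   [~->-rule on 6]
8. q, w1   [~->-rule on 6]
Accessibility: w0Rw0, w0Rw1, w1Rw1
Complete open branch: countermodel on an S4-frame, so not valid in S4, nor in K, T (the same frame is also a K-frame and a T-frame).

S5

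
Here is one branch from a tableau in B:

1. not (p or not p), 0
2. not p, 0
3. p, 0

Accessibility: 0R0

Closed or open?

Both p and not p appear at 0.

Yes, closed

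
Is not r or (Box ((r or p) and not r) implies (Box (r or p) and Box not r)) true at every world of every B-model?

Valid in B

Tableau for the negation not (not r or (Box ((r or p) and not r) implies (Box (r or p) and Box not r))):
1. not (not r or (Box ((r or p) and not r) implies (Box (r or p) and Box not r))), 0
2. r, 0   [neg-or-rule on 1]
3. not (Box ((r or p) and not r) implies (Box (r or p) and Box not r)), 0   [neg-or-rule on 1]
4. Box ((r or p) and not r), 0   [neg-implies-rule on 3]
5. not (Box (r or p) and Box not r), 0   [neg-implies-rule on 3]
6. (r or p) and not r, 0   [Box-rule on 4 via 0R0]
7. r or p, 0   [and-rule on 6]
8. not r, 0   [and-rule on 6]
Accessibility: 0R0
Branch closes: r and not r both at 0.
All branches of the negation close; one closing branch shown above.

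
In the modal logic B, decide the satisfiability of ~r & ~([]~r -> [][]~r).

1. ~r & ~([]~r -> [][]~r), 0
2. ~r, 0
3. ~([]~r -> [][]~r), 0
4. []~r, 0
5. ~[][]~r, 0
6. ~[]~r, 1
7. ~r, 1
8. r, 2
Accessibility: 0R0, 0R1, 1R0, 1R1, 1R2, 2R1, 2R2

Satisfiable (open branch found)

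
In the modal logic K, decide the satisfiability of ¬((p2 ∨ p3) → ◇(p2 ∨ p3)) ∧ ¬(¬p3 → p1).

Satisfiable (open branch found)

1. ¬((p2 ∨ p3) → ◇(p2 ∨ p3)) ∧ ¬(¬p3 → p1), u
2. ¬((p2 ∨ p3) → ◇(p2 ∨ p3)), u
3. ¬(¬p3 → p1), u
4. p2 ∨ p3, u
5. ¬◇(p2 ∨ p3), u
6. ¬p3, u
7. ¬p1, u
8. p2, u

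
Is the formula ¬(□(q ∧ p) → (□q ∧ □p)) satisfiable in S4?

1. ¬(□(q ∧ p) → (□q ∧ □p)), u
2. □(q ∧ p), u
3. ¬(□q ∧ □p), u
4. q ∧ p, u
5. q, u
6. p, u
7. ¬□p, u
8. ¬p, v
9. q ∧ p, v
10. q, v
11. p, v
Accessibility: uRu, uRv, vRv
Branch closes: p and ¬p both at v.
All branches of the tableau close; one closing branch shown above.

Unsatisfiable (every branch closes)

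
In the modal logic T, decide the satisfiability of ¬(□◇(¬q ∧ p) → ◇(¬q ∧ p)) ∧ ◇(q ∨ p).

1. ¬(□◇(¬q ∧ p) → ◇(¬q ∧ p)) ∧ ◇(q ∨ p), u
2. ¬(□◇(¬q ∧ p) → ◇(¬q ∧ p)), u
3. ◇(q ∨ p), u
4. □◇(¬q ∧ p), u
5. ¬◇(¬q ∧ p), u
6. ◇(¬q ∧ p), u
7. ¬(¬q ∧ p), u
8. ¬p, u
9. q ∨ p, v
10. ◇(¬q ∧ p), v
11. ¬(¬q ∧ p), v
12. p, v
13. q, v
14. ¬q ∧ p, w
15. ¬q, w
16. p, w
17. ◇(¬q ∧ p), w
18. ¬(¬q ∧ p), w
19. ¬p, w
Accessibility: uRu, uRv, uRw, vRv, wRw
Branch closes: p and ¬p both at w.
All branches of the tableau close; one closing branch shown above.

Unsatisfiable (every branch closes)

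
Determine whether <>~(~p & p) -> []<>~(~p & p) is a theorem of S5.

Tableau for the negation ~(<>~(~p & p) -> []<>~(~p & p)):
1. ~(<>~(~p & p) -> []<>~(~p & p)), 0
2. <>~(~p & p), 0   [~->-rule on 1]
3. ~[]<>~(~p & p), 0   [~->-rule on 1]
4. ~(~p & p), 1   [<>-rule on 2: fresh world 1, 0R1]
5. ~p, 1   [~&-rule on 4 (branches; this branch)]
6. ~<>~(~p & p), 2   [~[]-rule on 3: fresh world 2, 0R2]
7. ~p & p, 0   [~<>-rule on 6 via 2R0]
8. ~p, 0   [&-rule on 7]
9. p, 0   [&-rule on 7]
Accessibility: 0R0, 0R1, 0R2, 1R0, 1R1, 1R2, 2R0, 2R1, 2R2
Branch closes: p and ~p both at 0.
All branches of the negation close; one closing branch shown above.

Yes, valid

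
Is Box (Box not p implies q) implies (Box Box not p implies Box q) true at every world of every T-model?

Valid in T

Tableau for the negation not (Box (Box not p implies q) implies (Box Box not p implies Box q)):
1. not (Box (Box not p implies q) implies (Box Box not p implies Box q)), w0
2. Box (Box not p implies q), w0   [neg-implies-rule on 1]
3. not (Box Box not p implies Box q), w0   [neg-implies-rule on 1]
4. Box Box not p, w0   [neg-implies-rule on 3]
5. not Box q, w0   [neg-implies-rule on 3]
6. Box not p implies q, w0   [Box-rule on 2 via w0Rw0]
7. Box not p, w0   [Box-rule on 4 via w0Rw0]
8. not p, w0   [Box-rule on 7 via w0Rw0]
9. not Box not p, w0   [implies-rule on 6 (branches; this branch)]
10. not q, w1   [neg-Box-rule on 5: fresh world w1, w0Rw1]
11. Box not p implies q, w1   [Box-rule on 2 via w0Rw1]
12. Box not p, w1   [Box-rule on 4 via w0Rw1]
13. not p, w1   [Box-rule on 7 via w0Rw1]
14. not Box not p, w1   [implies-rule on 11 (branches; this branch)]
15. p, w2   [neg-Box-rule on 9: fresh world w2, w0Rw2]
16. Box not p implies q, w2   [Box-rule on 2 via w0Rw2]
17. Box not p, w2   [Box-rule on 4 via w0Rw2]
18. not p, w2   [Box-rule on 7 via w0Rw2]
Accessibility: w0Rw0, w0Rw1, w0Rw2, w1Rw1, w2Rw2
Branch closes: p and not p both at w2.
All branches of the negation close; one closing branch shown above.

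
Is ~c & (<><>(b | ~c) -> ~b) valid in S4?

Tableau for the negation ~(~c & (<><>(b | ~c) -> ~b)):
1. ~(~c & (<><>(b | ~c) -> ~b)), u
2. ~(<><>(b | ~c) -> ~b), u
3. <><>(b | ~c), u
4. b, u
5. <>(b | ~c), v
6. b | ~c, w
7. ~c, w
Accessibility: uRu, uRv, uRw, vRv, vRw, wRw
The negation has an open branch (countermodel exists).

Not valid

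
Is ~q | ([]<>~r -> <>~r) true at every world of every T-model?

Valid in T

Tableau for the negation ~(~q | ([]<>~r -> <>~r)):
1. ~(~q | ([]<>~r -> <>~r)), 0
2. q, 0   [~|-rule on 1]
3. ~([]<>~r -> <>~r), 0   [~|-rule on 1]
4. []<>~r, 0   [~->-rule on 3]
5. ~<>~r, 0   [~->-rule on 3]
6. <>~r, 0   [[]-rule on 4 via 0R0]
7. r, 0   [~<>-rule on 5 via 0R0]
8. ~r, 1   [<>-rule on 6: fresh world 1, 0R1]
9. <>~r, 1   [[]-rule on 4 via 0R1]
10. r, 1   [~<>-rule on 5 via 0R1]
Accessibility: 0R0, 0R1, 1R1
Branch closes: r and ~r both at 1.
Every branch of the negation's tableau closes; the branch above is one of them.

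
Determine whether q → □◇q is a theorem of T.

Not valid

Tableau for the negation ¬(q → □◇q):
1. ¬(q → □◇q), u
2. q, u
3. ¬□◇q, u
4. ¬◇q, v
5. ¬q, v
Accessibility: uRu, uRv, vRv
The negation has an open branch (countermodel exists).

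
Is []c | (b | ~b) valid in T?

Tableau for the negation ~([]c | (b | ~b)):
1. ~([]c | (b | ~b)), 0
2. ~[]c, 0
3. ~(b | ~b), 0
4. ~b, 0
5. b, 0
Accessibility: 0R0
Branch closes: b and ~b both at 0.
All branches of the negation close; one closing branch shown above.

Yes, valid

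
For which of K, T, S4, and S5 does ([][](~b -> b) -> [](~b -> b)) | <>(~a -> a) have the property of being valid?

T-tableau for the negation ~(([][](~b -> b) -> [](~b -> b)) | <>(~a -> a)):
1. ~(([][](~b -> b) -> [](~b -> b)) | <>(~a -> a)), w0
2. ~([][](~b -> b) -> [](~b -> b)), w0   [~|-rule on 1]
3. ~<>(~a -> a), w0   [~|-rule on 1]
4. [][](~b -> b), w0   [~->-rule on 2]
5. ~[](~b -> b), w0   [~->-rule on 2]
6. ~(~a -> a), w0   [~<>-rule on 3 via w0Rw0]
7. ~a, w0   [~->-rule on 6]
8. [](~b -> b), w0   [[]-rule on 4 via w0Rw0]
9. ~b -> b, w0   [[]-rule on 8 via w0Rw0]
10. b, w0   [->-rule on 9 (branches; this branch)]
11. ~(~b -> b), w1   [~[]-rule on 5: fresh world w1, w0Rw1]
12. ~b, w1   [~->-rule on 11]
13. ~(~a -> a), w1   [~<>-rule on 3 via w0Rw1]
14. ~a, w1   [~->-rule on 13]
15. [](~b -> b), w1   [[]-rule on 4 via w0Rw1]
16. ~b -> b, w1   [[]-rule on 8 via w0Rw1]
17. b, w1   [->-rule on 16 (branches; this branch)]
Accessibility: w0Rw0, w0Rw1, w1Rw1
Branch closes: b and ~b both at w1.
Every branch closes (one shown): valid in T, hence also in S4, S5 (every theorem of T is a theorem of S4 and S5).
K-tableau for the negation ~(([][](~b -> b) -> [](~b -> b)) | <>(~a -> a)):
1. ~(([][](~b -> b) -> [](~b -> b)) | <>(~a -> a)), w0
2. ~([][](~b -> b) -> [](~b -> b)), w0   [~|-rule on 1]
3. ~<>(~a -> a), w0   [~|-rule on 1]
4. [][](~b -> b), w0   [~->-rule on 2]
5. ~[](~b -> b), w0   [~->-rule on 2]
6. ~(~b -> b), w1   [~[]-rule on 5: fresh world w1, w0Rw1]
7. ~b, w1   [~->-rule on 6]
8. ~(~a -> a), w1   [~<>-rule on 3 via w0Rw1]
9. ~a, w1   [~->-rule on 8]
10. [](~b -> b), w1   [[]-rule on 4 via w0Rw1]
Accessibility: w0Rw1
Complete open branch: countermodel on a K-frame, so not valid in K.

T, S4, S5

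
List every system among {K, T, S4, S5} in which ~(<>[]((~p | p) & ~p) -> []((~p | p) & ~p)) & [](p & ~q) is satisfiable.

K

T-tableau for the formula:
1. ~(<>[]((~p | p) & ~p) -> []((~p | p) & ~p)) & [](p & ~q), w0
2. ~(<>[]((~p | p) & ~p) -> []((~p | p) & ~p)), w0
3. [](p & ~q), w0
4. <>[]((~p | p) & ~p), w0
5. ~[]((~p | p) & ~p), w0
6. p & ~q, w0
7. p, w0
8. ~q, w0
9. []((~p | p) & ~p), w1
10. p & ~q, w1
11. p, w1
12. ~q, w1
13. (~p | p) & ~p, w1
14. ~p | p, w1
15. ~p, w1
Accessibility: w0Rw0, w0Rw1, w1Rw1
Branch closes: p and ~p both at w1.
Every branch closes (one shown): unsatisfiable in T, hence also in S4, S5 (every S4/S5-frame is a T-frame).
K-tableau for the formula:
1. ~(<>[]((~p | p) & ~p) -> []((~p | p) & ~p)) & [](p & ~q), w0
2. ~(<>[]((~p | p) & ~p) -> []((~p | p) & ~p)), w0
3. [](p & ~q), w0
4. <>[]((~p | p) & ~p), w0
5. ~[]((~p | p) & ~p), w0
6. []((~p | p) & ~p), w1
7. p & ~q, w1
8. p, w1
9. ~q, w1
10. ~((~p | p) & ~p), w2
11. p & ~q, w2
12. p, w2
13. ~q, w2
Accessibility: w0Rw1, w0Rw2
Complete open branch: satisfiable in K.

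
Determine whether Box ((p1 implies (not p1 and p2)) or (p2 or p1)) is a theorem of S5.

Valid

Tableau for the negation not Box ((p1 implies (not p1 and p2)) or (p2 or p1)):
1. not Box ((p1 implies (not p1 and p2)) or (p2 or p1)), w0
2. not ((p1 implies (not p1 and p2)) or (p2 or p1)), w1
3. not (p1 implies (not p1 and p2)), w1
4. not (p2 or p1), w1
5. p1, w1
6. not (not p1 and p2), w1
7. not p2, w1
8. not p1, w1
Accessibility: w0Rw0, w0Rw1, w1Rw0, w1Rw1
Branch closes: p1 and not p1 both at w1.
All branches of the negation close; one closing branch shown above.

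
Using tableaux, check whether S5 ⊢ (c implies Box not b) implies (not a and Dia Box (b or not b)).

Not valid

Tableau for the negation not ((c implies Box not b) implies (not a and Dia Box (b or not b))):
1. not ((c implies Box not b) implies (not a and Dia Box (b or not b))), 0
2. c implies Box not b, 0
3. not (not a and Dia Box (b or not b)), 0
4. Box not b, 0
5. not b, 0
6. a, 0
Accessibility: 0R0
The negation has an open branch (countermodel exists).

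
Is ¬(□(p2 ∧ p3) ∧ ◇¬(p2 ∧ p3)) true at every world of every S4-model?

Tableau for the negation □(p2 ∧ p3) ∧ ◇¬(p2 ∧ p3):
1. □(p2 ∧ p3) ∧ ◇¬(p2 ∧ p3), u
2. □(p2 ∧ p3), u   [∧-rule on 1]
3. ◇¬(p2 ∧ p3), u   [∧-rule on 1]
4. p2 ∧ p3, u   [□-rule on 2 via uRu]
5. p2, u   [∧-rule on 4]
6. p3, u   [∧-rule on 4]
7. ¬(p2 ∧ p3), v   [◇-rule on 3: fresh world v, uRv]
8. p2 ∧ p3, v   [□-rule on 2 via uRv]
9. p2, v   [∧-rule on 8]
10. p3, v   [∧-rule on 8]
11. ¬p3, v   [¬∧-rule on 7 (branches; this branch)]
Accessibility: uRu, uRv, vRv
Branch closes: p3 and ¬p3 both at v.
Every branch of the negation's tableau closes; the branch above is one of them.

Valid in S4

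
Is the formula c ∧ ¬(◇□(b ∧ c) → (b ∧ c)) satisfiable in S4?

1. c ∧ ¬(◇□(b ∧ c) → (b ∧ c)), 0
2. c, 0
3. ¬(◇□(b ∧ c) → (b ∧ c)), 0
4. ◇□(b ∧ c), 0
5. ¬(b ∧ c), 0
6. ¬b, 0
7. □(b ∧ c), 1
8. b ∧ c, 1
9. b, 1
10. c, 1
Accessibility: 0R0, 0R1, 1R1

Yes, satisfiable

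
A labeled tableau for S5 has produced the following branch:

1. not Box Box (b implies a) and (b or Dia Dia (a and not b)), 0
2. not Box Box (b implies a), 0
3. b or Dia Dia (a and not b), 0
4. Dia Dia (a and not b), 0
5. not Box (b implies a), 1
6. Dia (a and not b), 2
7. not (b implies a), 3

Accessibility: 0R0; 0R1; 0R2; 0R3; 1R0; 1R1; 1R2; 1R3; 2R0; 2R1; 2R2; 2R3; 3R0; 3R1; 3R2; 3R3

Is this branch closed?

No world carries both an atom and its negation.

Not closed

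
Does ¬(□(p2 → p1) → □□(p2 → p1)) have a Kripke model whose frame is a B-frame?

1. ¬(□(p2 → p1) → □□(p2 → p1)), w0
2. □(p2 → p1), w0   [¬→-rule on 1]
3. ¬□□(p2 → p1), w0   [¬→-rule on 1]
4. p2 → p1, w0   [□-rule on 2 via w0Rw0]
5. p1, w0   [→-rule on 4 (branches; this branch)]
6. ¬□(p2 → p1), w1   [¬□-rule on 3: fresh world w1, w0Rw1]
7. p2 → p1, w1   [□-rule on 2 via w0Rw1]
8. p1, w1   [→-rule on 7 (branches; this branch)]
9. ¬(p2 → p1), w2   [¬□-rule on 6: fresh world w2, w1Rw2]
10. p2, w2   [¬→-rule on 9]
11. ¬p1, w2   [¬→-rule on 9]
Accessibility: w0Rw0, w0Rw1, w1Rw0, w1Rw1, w1Rw2, w2Rw1, w2Rw2

Satisfiable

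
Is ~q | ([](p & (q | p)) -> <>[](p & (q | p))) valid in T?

Valid

Tableau for the negation ~(~q | ([](p & (q | p)) -> <>[](p & (q | p)))):
1. ~(~q | ([](p & (q | p)) -> <>[](p & (q | p)))), w0
2. q, w0
3. ~([](p & (q | p)) -> <>[](p & (q | p))), w0
4. [](p & (q | p)), w0
5. ~<>[](p & (q | p)), w0
6. p & (q | p), w0
7. p, w0
8. q | p, w0
9. ~[](p & (q | p)), w0
10. ~(p & (q | p)), w1
11. p & (q | p), w1
12. p, w1
13. q | p, w1
14. ~[](p & (q | p)), w1
15. ~(q | p), w1
16. ~q, w1
17. ~p, w1
Accessibility: w0Rw0, w0Rw1, w1Rw1
Branch closes: p and ~p both at w1.
Every branch of the negation's tableau closes; the branch above is one of them.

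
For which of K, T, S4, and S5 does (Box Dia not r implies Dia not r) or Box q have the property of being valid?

K-tableau for the negation not ((Box Dia not r implies Dia not r) or Box q):
1. not ((Box Dia not r implies Dia not r) or Box q), 0
2. not (Box Dia not r implies Dia not r), 0
3. not Box q, 0
4. Box Dia not r, 0
5. not Dia not r, 0
6. not q, 1
7. Dia not r, 1
8. r, 1
9. not r, 2
Accessibility: 0R1, 1R2
Complete open branch: countermodel on a K-frame, so not valid in K.
T-tableau for the negation not ((Box Dia not r implies Dia not r) or Box q):
1. not ((Box Dia not r implies Dia not r) or Box q), 0
2. not (Box Dia not r implies Dia not r), 0
3. not Box q, 0
4. Box Dia not r, 0
5. not Dia not r, 0
6. Dia not r, 0
7. r, 0
8. not q, 1
9. Dia not r, 1
10. r, 1
11. not r, 2
12. Dia not r, 2
13. r, 2
Accessibility: 0R0, 0R1, 0R2, 1R1, 2R2
Branch closes: r and not r both at 2.
Every branch closes (one shown): valid in T, hence also in S4, S5 (every theorem of T is a theorem of S4 and S5).

T, S4, S5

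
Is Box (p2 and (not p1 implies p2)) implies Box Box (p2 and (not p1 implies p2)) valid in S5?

Tableau for the negation not (Box (p2 and (not p1 implies p2)) implies Box Box (p2 and (not p1 implies p2))):
1. not (Box (p2 and (not p1 implies p2)) implies Box Box (p2 and (not p1 implies p2))), 0
2. Box (p2 and (not p1 implies p2)), 0   [neg-implies-rule on 1]
3. not Box Box (p2 and (not p1 implies p2)), 0   [neg-implies-rule on 1]
4. p2 and (not p1 implies p2), 0   [Box-rule on 2 via 0R0]
5. p2, 0   [and-rule on 4]
6. not p1 implies p2, 0   [and-rule on 4]
7. not Box (p2 and (not p1 implies p2)), 1   [neg-Box-rule on 3: fresh world 1, 0R1]
8. p2 and (not p1 implies p2), 1   [Box-rule on 2 via 0R1]
9. p2, 1   [and-rule on 8]
10. not p1 implies p2, 1   [and-rule on 8]
11. not (p2 and (not p1 implies p2)), 2   [neg-Box-rule on 7: fresh world 2, 1R2]
12. p2 and (not p1 implies p2), 2   [Box-rule on 2 via 0R2]
13. p2, 2   [and-rule on 12]
14. not p1 implies p2, 2   [and-rule on 12]
15. not (not p1 implies p2), 2   [neg-and-rule on 11 (branches; this branch)]
16. not p1, 2   [neg-implies-rule on 15]
17. not p2, 2   [neg-implies-rule on 15]
Accessibility: 0R0, 0R1, 0R2, 1R0, 1R1, 1R2, 2R0, 2R1, 2R2
Branch closes: p2 and not p2 both at 2.
All branches of the negation close; one closing branch shown above.

Valid in S5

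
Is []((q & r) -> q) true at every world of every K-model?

Valid in K

Tableau for the negation ~[]((q & r) -> q):
1. ~[]((q & r) -> q), 0
2. ~((q & r) -> q), 1   [~[]-rule on 1: fresh world 1, 0R1]
3. q & r, 1   [~->-rule on 2]
4. ~q, 1   [~->-rule on 2]
5. q, 1   [&-rule on 3]
6. r, 1   [&-rule on 3]
Accessibility: 0R1
Branch closes: q and ~q both at 1.
All branches of the negation close; one closing branch shown above.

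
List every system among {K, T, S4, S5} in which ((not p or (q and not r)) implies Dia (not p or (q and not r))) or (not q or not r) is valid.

K-tableau for the negation not (((not p or (q and not r)) implies Dia (not p or (q and not r))) or (not q or not r)):
1. not (((not p or (q and not r)) implies Dia (not p or (q and not r))) or (not q or not r)), w0
2. not ((not p or (q and not r)) implies Dia (not p or (q and not r))), w0
3. not (not q or not r), w0
4. not p or (q and not r), w0
5. not Dia (not p or (q and not r)), w0
6. q, w0
7. r, w0
8. not p, w0
Complete open branch: countermodel on a K-frame, so not valid in K.
T-tableau for the negation not (((not p or (q and not r)) implies Dia (not p or (q and not r))) or (not q or not r)):
1. not (((not p or (q and not r)) implies Dia (not p or (q and not r))) or (not q or not r)), w0
2. not ((not p or (q and not r)) implies Dia (not p or (q and not r))), w0
3. not (not q or not r), w0
4. not p or (q and not r), w0
5. not Dia (not p or (q and not r)), w0
6. q, w0
7. r, w0
8. not (not p or (q and not r)), w0
9. p, w0
10. not (q and not r), w0
11. q and not r, w0
12. not r, w0
Accessibility: w0Rw0
Branch closes: r and not r both at w0.
Every branch closes (one shown): valid in T, hence also in S4, S5 (every theorem of T is a theorem of S4 and S5).

T, S4, S5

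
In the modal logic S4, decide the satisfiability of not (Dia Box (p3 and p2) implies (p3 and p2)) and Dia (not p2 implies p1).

Satisfiable (open branch found)

1. not (Dia Box (p3 and p2) implies (p3 and p2)) and Dia (not p2 implies p1), u
2. not (Dia Box (p3 and p2) implies (p3 and p2)), u
3. Dia (not p2 implies p1), u
4. Dia Box (p3 and p2), u
5. not (p3 and p2), u
6. not p2, u
7. not p2 implies p1, v
8. p1, v
9. Box (p3 and p2), w
10. p3 and p2, w
11. p3, w
12. p2, w
Accessibility: uRu, uRv, uRw, vRv, wRw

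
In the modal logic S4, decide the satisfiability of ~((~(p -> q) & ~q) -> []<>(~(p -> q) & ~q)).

1. ~((~(p -> q) & ~q) -> []<>(~(p -> q) & ~q)), w0
2. ~(p -> q) & ~q, w0
3. ~[]<>(~(p -> q) & ~q), w0
4. ~(p -> q), w0
5. ~q, w0
6. p, w0
7. ~<>(~(p -> q) & ~q), w1
8. ~(~(p -> q) & ~q), w1
9. q, w1
Accessibility: w0Rw0, w0Rw1, w1Rw1

Yes, satisfiable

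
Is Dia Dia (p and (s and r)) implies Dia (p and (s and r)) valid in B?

Tableau for the negation not (Dia Dia (p and (s and r)) implies Dia (p and (s and r))):
1. not (Dia Dia (p and (s and r)) implies Dia (p and (s and r))), 0
2. Dia Dia (p and (s and r)), 0   [neg-implies-rule on 1]
3. not Dia (p and (s and r)), 0   [neg-implies-rule on 1]
4. not (p and (s and r)), 0   [neg-Dia-rule on 3 via 0R0]
5. not (s and r), 0   [neg-and-rule on 4 (branches; this branch)]
6. not r, 0   [neg-and-rule on 5 (branches; this branch)]
7. Dia (p and (s and r)), 1   [Dia-rule on 2: fresh world 1, 0R1]
8. not (p and (s and r)), 1   [neg-Dia-rule on 3 via 0R1]
9. not (s and r), 1   [neg-and-rule on 8 (branches; this branch)]
10. not r, 1   [neg-and-rule on 9 (branches; this branch)]
11. p and (s and r), 2   [Dia-rule on 7: fresh world 2, 1R2]
12. p, 2   [and-rule on 11]
13. s and r, 2   [and-rule on 11]
14. s, 2   [and-rule on 13]
15. r, 2   [and-rule on 13]
Accessibility: 0R0, 0R1, 1R0, 1R1, 1R2, 2R1, 2R2
The negation has an open branch (countermodel exists).

Not valid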